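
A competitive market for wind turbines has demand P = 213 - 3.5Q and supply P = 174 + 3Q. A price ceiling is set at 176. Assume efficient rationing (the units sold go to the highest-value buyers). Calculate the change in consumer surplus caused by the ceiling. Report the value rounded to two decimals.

-39.11

Without the control, 213 - 3.5Q = 174 + 3Q so Q* = 6 and P* = 192.
At P = 176, sellers supply (176 - 174)/3 = 0.6667 while buyers want more, so the quantity traded is 0.6667 at price 176.
CS goes from (1/2)(6)(21) = 63 to 23.8889 (computed as (213 - 176)(0.6667) - (1/2)(3.5)(0.6667)^2), a change of -39.1111.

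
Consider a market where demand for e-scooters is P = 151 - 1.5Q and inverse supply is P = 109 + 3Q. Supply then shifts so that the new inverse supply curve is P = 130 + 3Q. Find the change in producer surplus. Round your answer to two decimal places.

Initial equilibrium: Q_0 = 9.3333, P_0 = 137; CS_0 = (1/2)(9.3333)(14) = 65.3333, PS_0 = (1/2)(9.3333)(28) = 130.6667.
New equilibrium: 151 - 1.5Q = 130 + 3Q gives Q_1 = 4.6667, P_1 = 144; CS_1 = 16.3333, PS_1 = 32.6667.
Change in producer surplus = 32.6667 - 130.6667 = -98.

-98.00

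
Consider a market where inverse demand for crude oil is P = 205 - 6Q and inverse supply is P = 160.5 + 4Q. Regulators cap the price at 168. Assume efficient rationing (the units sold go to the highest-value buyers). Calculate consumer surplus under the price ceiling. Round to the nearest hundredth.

Without the control, 205 - 6Q = 160.5 + 4Q so Q* = 4.45 and P* = 178.3.
At P = 168, sellers supply (168 - 160.5)/4 = 1.875 while buyers want more, so the quantity traded is 1.875 at price 168.
The demand price at Q = 1.875 is 193.75. CS is the trapezoid between demand and 168 over [0, 1.875]: (1/2)[(205 - 168) + (193.75 - 168)](1.875) = 58.8281.

58.83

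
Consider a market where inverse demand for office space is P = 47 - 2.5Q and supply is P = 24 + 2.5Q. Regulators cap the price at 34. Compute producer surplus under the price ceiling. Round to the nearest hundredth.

Without the control, 47 - 2.5Q = 24 + 2.5Q so Q* = 4.6 and P* = 35.5.
At P = 34, sellers supply (34 - 24)/2.5 = 4 while buyers want more, so the quantity traded is 4 at price 34.
PS is the triangle above supply below 34: (1/2)(4)(34 - 24) = 20.

20.00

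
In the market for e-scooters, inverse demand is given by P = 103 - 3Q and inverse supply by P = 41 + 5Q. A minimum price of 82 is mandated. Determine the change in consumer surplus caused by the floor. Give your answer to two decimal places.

-16.59

Free-market equilibrium: 103 - 3Q = 41 + 5Q gives Q* = 7.75, P* = 79.75.
At P = 82, buyers demand (103 - 82)/3 = 7 while sellers would supply more, so the quantity traded is 7 at price 82.
CS goes from (1/2)(7.75)(23.25) = 90.0938 to 73.5 (computed as (103 - 82)(7) - (1/2)(3)(7)^2), a change of -16.5938.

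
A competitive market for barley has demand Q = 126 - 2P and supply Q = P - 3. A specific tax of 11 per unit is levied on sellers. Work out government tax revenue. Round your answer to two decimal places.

359.33

Rewriting demand in inverse form: P = 63 - 0.5Q.
Rewriting supply in inverse form: P = 3 + Q.
Pre-tax equilibrium: 63 - 0.5Q = 3 + Q gives Q* = 40, P* = 43.
A tax on sellers shifts supply up by 11: 63 - 0.5Q = 3 + Q + 11, so Q_t = 32.6667. Buyers pay P_b = 46.6667; sellers receive P_s = P_b - 11 = 35.6667.
Revenue is the tax times quantity traded: 11 x 32.6667 = 359.3333.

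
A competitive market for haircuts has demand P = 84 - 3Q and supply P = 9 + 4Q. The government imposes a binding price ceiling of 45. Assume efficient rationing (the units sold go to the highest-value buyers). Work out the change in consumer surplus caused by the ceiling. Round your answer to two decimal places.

57.31

Free-market equilibrium: 84 - 3Q = 9 + 4Q gives Q* = 10.7143, P* = 51.8571.
At P = 45, sellers supply (45 - 9)/4 = 9 while buyers want more, so the quantity traded is 9 at price 45.
CS goes from (1/2)(10.7143)(32.1429) = 172.1939 to 229.5 (computed as (84 - 45)(9) - (1/2)(3)(9)^2), a change of 57.3061.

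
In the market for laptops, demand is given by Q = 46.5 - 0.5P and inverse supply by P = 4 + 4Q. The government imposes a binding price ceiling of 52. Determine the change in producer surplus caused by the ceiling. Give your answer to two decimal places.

Rewriting demand in inverse form: P = 93 - 2Q.
Without the control, 93 - 2Q = 4 + 4Q so Q* = 14.8333 and P* = 63.3333.
At the ceiling price 52, quantity supplied is (52 - 4)/4 = 12; supply is the short side, so Q = 12 trades at P = 52.
PS goes from (1/2)(14.8333)(59.3333) = 440.0556 to 288 (computed as (52 - 4)(12) - (1/2)(4)(12)^2), a change of -152.0556.

-152.06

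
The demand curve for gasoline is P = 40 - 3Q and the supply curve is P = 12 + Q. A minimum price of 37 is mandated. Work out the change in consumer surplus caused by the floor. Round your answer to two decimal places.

-72.00

Without the control, 40 - 3Q = 12 + Q so Q* = 7 and P* = 19.
At the floor price 37, quantity demanded is (40 - 37)/3 = 1; demand is the short side, so Q = 1 trades at P = 37.
CS goes from (1/2)(7)(21) = 73.5 to 1.5 (computed as (40 - 37)(1) - (1/2)(3)(1)^2), a change of -72.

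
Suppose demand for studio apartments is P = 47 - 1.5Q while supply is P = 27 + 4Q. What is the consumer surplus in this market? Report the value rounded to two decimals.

9.92

Equilibrium: 47 - 1.5Q = 27 + 4Q, so Q* = 3.6364 and P* = 41.5455.
CS is the area between the demand curve and P* from 0 to Q*: (1/2)(3.6364)(5.4545) = 9.9174.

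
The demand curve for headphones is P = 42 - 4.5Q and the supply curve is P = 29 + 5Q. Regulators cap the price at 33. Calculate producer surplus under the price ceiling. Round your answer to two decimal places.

Without the control, 42 - 4.5Q = 29 + 5Q so Q* = 1.3684 and P* = 35.8421.
At P = 33, sellers supply (33 - 29)/5 = 0.8 while buyers want more, so the quantity traded is 0.8 at price 33.
PS is the triangle above supply below 33: (1/2)(0.8)(33 - 29) = 1.6.

1.60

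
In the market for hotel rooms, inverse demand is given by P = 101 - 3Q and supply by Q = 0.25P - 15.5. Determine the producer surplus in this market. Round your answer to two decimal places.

62.08

Rewriting supply in inverse form: P = 62 + 4Q.
Equilibrium: 101 - 3Q = 62 + 4Q, so Q* = 5.5714 and P* = 84.2857.
Producer surplus is the triangle above supply below P*: (1/2)(5.5714)(84.2857 - 62) = (1/2)(5.5714)(22.2857) = 62.0816.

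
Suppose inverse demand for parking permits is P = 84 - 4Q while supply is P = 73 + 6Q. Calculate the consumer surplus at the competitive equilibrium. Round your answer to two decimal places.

2.42

Equilibrium: 84 - 4Q = 73 + 6Q, so Q* = 1.1 and P* = 79.6.
Consumer surplus is the triangle under demand above P*: (1/2)(1.1)(84 - 79.6) = (1/2)(1.1)(4.4) = 2.42.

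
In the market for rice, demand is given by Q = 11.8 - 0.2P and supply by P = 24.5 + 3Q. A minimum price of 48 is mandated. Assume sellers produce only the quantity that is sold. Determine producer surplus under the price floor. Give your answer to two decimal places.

Rewriting demand in inverse form: P = 59 - 5Q.
Without the control, 59 - 5Q = 24.5 + 3Q so Q* = 4.3125 and P* = 37.4375.
At the floor price 48, quantity demanded is (59 - 48)/5 = 2.2; demand is the short side, so Q = 2.2 trades at P = 48.
The supply price at Q = 2.2 is 31.1. PS is the trapezoid between 48 and supply over [0, 2.2]: (1/2)[(48 - 24.5) + (48 - 31.1)](2.2) = 44.44.

44.44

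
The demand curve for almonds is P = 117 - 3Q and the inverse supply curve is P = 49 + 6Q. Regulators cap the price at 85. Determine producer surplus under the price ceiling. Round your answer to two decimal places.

108.00

Free-market equilibrium: 117 - 3Q = 49 + 6Q gives Q* = 7.5556, P* = 94.3333.
At the ceiling price 85, quantity supplied is (85 - 49)/6 = 6; supply is the short side, so Q = 6 trades at P = 85.
PS is the triangle above supply below 85: (1/2)(6)(85 - 49) = 108.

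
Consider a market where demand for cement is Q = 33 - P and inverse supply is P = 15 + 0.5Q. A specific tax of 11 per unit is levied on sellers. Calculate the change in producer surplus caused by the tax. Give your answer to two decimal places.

Rewriting demand in inverse form: P = 33 - Q.
Pre-tax equilibrium: 33 - Q = 15 + 0.5Q gives Q* = 12, P* = 21.
With the tax, sellers need 11 more per unit: 33 - Q = 15 + 0.5Q + 11, so Q_t = 4.6667. Buyers pay P_b = 28.3333; sellers receive P_s = P_b - 11 = 17.3333.
Producers lose the trapezoid between P_s and P* out to Q_t plus the triangle from Q_t to Q*: change in PS = 5.4444 - 36 = -30.5556.

-30.56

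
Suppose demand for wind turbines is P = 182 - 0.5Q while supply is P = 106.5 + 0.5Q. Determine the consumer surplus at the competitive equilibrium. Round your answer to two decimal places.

Set 182 - 0.5Q = 106.5 + 0.5Q, which gives 75.5 = 1Q, so Q* = 75.5 and P* = 182 - 0.5(75.5) = 144.25.
CS is the area between the demand curve and P* from 0 to Q*: (1/2)(75.5)(37.75) = 1425.0625.

1425.06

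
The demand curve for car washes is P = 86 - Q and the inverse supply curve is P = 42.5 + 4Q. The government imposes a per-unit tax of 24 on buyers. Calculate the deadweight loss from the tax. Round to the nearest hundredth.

57.60

Pre-tax equilibrium: 86 - Q = 42.5 + 4Q gives Q* = 8.7, P* = 77.3.
With the tax, buyers' net willingness to pay falls by 24: (86 - 24) - Q = 42.5 + 4Q, so Q_t = 3.9. Buyers pay P_b = 82.1; sellers receive P_s = P_b - 24 = 58.1.
The welfare triangle lost has base Q* - Q_t = 4.8 and height t = 24, so DWL = (1/2)(4.8)(24) = 57.6.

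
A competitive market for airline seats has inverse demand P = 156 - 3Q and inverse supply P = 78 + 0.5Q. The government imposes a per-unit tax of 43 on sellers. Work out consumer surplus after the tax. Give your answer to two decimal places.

150.00

Without the tax, 156 - 3Q = 78 + 0.5Q so Q* = 22.2857 and P* = 89.1429.
A tax on sellers shifts supply up by 43: 156 - 3Q = 78 + 0.5Q + 43, so Q_t = 10. Buyers pay P_b = 126; sellers receive P_s = P_b - 43 = 83.
CS = (1/2)(Q_t)(156 - P_b) = (1/2)(10)(30) = 150.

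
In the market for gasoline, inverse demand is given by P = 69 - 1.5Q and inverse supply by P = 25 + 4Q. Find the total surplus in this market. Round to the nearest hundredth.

Setting demand equal to supply, 44 = 5.5Q, so Q* = 8 and P* = 57.
Total surplus is the full triangle between the curves from 0 to Q*: (1/2)(8)(69 - 25) = 176.

176.00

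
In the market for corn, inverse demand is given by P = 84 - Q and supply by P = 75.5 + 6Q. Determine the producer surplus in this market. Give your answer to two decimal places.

4.42

Equilibrium: 84 - Q = 75.5 + 6Q, so Q* = 1.2143 and P* = 82.7857.
PS is the area between P* and the supply curve from 0 to Q*: (1/2)(1.2143)(7.2857) = 4.4235.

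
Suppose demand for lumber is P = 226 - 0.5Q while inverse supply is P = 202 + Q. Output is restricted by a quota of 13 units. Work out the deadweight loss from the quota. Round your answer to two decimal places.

6.75

Without the quota, 226 - 0.5Q = 202 + Q gives Q* = 16.
At Q = 13 the demand price is 226 - 0.5(13) = 219.5 and the supply price is 202 + (13) = 215.
DWL = (1/2)(gap between curves at 13) x (Q* - 13) = (1/2)(4.5)(3) = 6.75.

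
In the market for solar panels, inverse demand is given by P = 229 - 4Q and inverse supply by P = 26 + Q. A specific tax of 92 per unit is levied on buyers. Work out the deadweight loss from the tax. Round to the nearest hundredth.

Pre-tax equilibrium: 229 - 4Q = 26 + Q gives Q* = 40.6, P* = 66.6.
With the tax, buyers' net willingness to pay falls by 92: (229 - 92) - 4Q = 26 + Q, so Q_t = 22.2. Buyers pay P_b = 140.2; sellers receive P_s = P_b - 92 = 48.2.
Deadweight loss is the triangle between the curves from Q_t to Q*: (1/2)(40.6 - 22.2)(92) = 846.4.

846.40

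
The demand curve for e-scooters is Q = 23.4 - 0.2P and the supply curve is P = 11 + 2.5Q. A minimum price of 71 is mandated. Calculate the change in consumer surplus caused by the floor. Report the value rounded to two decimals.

Rewriting demand in inverse form: P = 117 - 5Q.
Without the control, 117 - 5Q = 11 + 2.5Q so Q* = 14.1333 and P* = 46.3333.
At the floor price 71, quantity demanded is (117 - 71)/5 = 9.2; demand is the short side, so Q = 9.2 trades at P = 71.
CS goes from (1/2)(14.1333)(70.6667) = 499.3778 to 211.6 (computed as (117 - 71)(9.2) - (1/2)(5)(9.2)^2), a change of -287.7778.

-287.78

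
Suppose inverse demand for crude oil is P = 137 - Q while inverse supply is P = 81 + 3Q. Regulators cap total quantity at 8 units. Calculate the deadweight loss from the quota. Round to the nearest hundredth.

Unrestricted equilibrium: Q* = (137 - 81)/(1 + 3) = 14.
At Q = 8 the demand price is 137 - (8) = 129 and the supply price is 81 + 3(8) = 105.
DWL = (1/2)(gap between curves at 8) x (Q* - 8) = (1/2)(24)(6) = 72.

72.00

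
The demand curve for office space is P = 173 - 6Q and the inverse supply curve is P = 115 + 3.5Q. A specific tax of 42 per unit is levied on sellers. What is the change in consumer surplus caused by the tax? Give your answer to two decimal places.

Without the tax, 173 - 6Q = 115 + 3.5Q so Q* = 6.1053 and P* = 136.3684.
With the tax, sellers need 42 more per unit: 173 - 6Q = 115 + 3.5Q + 42, so Q_t = 1.6842. Buyers pay P_b = 162.8947; sellers receive P_s = P_b - 42 = 120.8947.
Consumers lose the trapezoid between P* and P_b out to Q_t plus the triangle from Q_t to Q*: change in CS = 8.5097 - 111.8227 = -103.313.

-103.31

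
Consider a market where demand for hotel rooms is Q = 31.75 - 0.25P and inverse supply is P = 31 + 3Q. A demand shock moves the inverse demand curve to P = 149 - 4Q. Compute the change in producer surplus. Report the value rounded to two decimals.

Rewriting demand in inverse form: P = 127 - 4Q.
Initial equilibrium: Q_0 = 13.7143, P_0 = 72.1429; CS_0 = (1/2)(13.7143)(54.8571) = 376.1633, PS_0 = (1/2)(13.7143)(41.1429) = 282.1224.
New equilibrium: 149 - 4Q = 31 + 3Q gives Q_1 = 16.8571, P_1 = 81.5714; CS_1 = 568.3265, PS_1 = 426.2449.
Change in producer surplus = 426.2449 - 282.1224 = 144.1224.

144.12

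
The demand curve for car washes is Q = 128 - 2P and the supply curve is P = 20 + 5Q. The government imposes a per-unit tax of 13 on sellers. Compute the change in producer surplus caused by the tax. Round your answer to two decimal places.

-80.58

Rewriting demand in inverse form: P = 64 - 0.5Q.
Pre-tax equilibrium: 64 - 0.5Q = 20 + 5Q gives Q* = 8, P* = 60.
A tax on sellers shifts supply up by 13: 64 - 0.5Q = 20 + 5Q + 13, so Q_t = 5.6364. Buyers pay P_b = 61.1818; sellers receive P_s = P_b - 13 = 48.1818.
PS falls from (1/2)(8)(40) = 160 to (1/2)(5.6364)(28.1818) = 79.4215, a change of -80.5785.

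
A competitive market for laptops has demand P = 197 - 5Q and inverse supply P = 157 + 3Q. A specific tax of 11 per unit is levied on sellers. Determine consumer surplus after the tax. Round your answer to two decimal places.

32.85

Pre-tax equilibrium: 197 - 5Q = 157 + 3Q gives Q* = 5, P* = 172.
A tax on sellers shifts supply up by 11: 197 - 5Q = 157 + 3Q + 11, so Q_t = 3.625. Buyers pay P_b = 178.875; sellers receive P_s = P_b - 11 = 167.875.
Consumer surplus is the triangle under demand above P_b: (1/2)(3.625)(197 - 178.875) = 32.8516.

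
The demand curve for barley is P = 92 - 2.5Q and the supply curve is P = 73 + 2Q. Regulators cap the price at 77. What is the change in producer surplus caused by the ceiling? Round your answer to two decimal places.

Free-market equilibrium: 92 - 2.5Q = 73 + 2Q gives Q* = 4.2222, P* = 81.4444.
At P = 77, sellers supply (77 - 73)/2 = 2 while buyers want more, so the quantity traded is 2 at price 77.
PS goes from (1/2)(4.2222)(8.4444) = 17.8272 to 4 (computed as (77 - 73)(2) - (1/2)(2)(2)^2), a change of -13.8272.

-13.83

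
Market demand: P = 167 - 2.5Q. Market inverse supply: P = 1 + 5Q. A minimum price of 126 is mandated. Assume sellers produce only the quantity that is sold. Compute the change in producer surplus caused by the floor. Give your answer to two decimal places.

Without the control, 167 - 2.5Q = 1 + 5Q so Q* = 22.1333 and P* = 111.6667.
At P = 126, buyers demand (167 - 126)/2.5 = 16.4 while sellers would supply more, so the quantity traded is 16.4 at price 126.
PS goes from (1/2)(22.1333)(110.6667) = 1224.7111 to 1377.6 (computed as (126 - 1)(16.4) - (1/2)(5)(16.4)^2), a change of 152.8889.

152.89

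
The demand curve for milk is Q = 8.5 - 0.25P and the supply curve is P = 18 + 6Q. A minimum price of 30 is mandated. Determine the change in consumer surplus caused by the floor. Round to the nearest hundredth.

-3.12

Rewriting demand in inverse form: P = 34 - 4Q.
Without the control, 34 - 4Q = 18 + 6Q so Q* = 1.6 and P* = 27.6.
At P = 30, buyers demand (34 - 30)/4 = 1 while sellers would supply more, so the quantity traded is 1 at price 30.
CS goes from (1/2)(1.6)(6.4) = 5.12 to 2 (computed as (34 - 30)(1) - (1/2)(4)(1)^2), a change of -3.12.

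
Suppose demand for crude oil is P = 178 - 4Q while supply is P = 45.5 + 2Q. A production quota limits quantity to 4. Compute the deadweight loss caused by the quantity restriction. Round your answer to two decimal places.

981.02

Unrestricted equilibrium: Q* = (178 - 45.5)/(4 + 2) = 22.0833.
At Q = 4 the demand price is 178 - 4(4) = 162 and the supply price is 45.5 + 2(4) = 53.5.
DWL = (1/2)(gap between curves at 4) x (Q* - 4) = (1/2)(108.5)(18.0833) = 981.0208.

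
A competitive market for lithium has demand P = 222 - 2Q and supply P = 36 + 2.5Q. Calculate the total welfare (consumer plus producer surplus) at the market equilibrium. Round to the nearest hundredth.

3844.00

Set 222 - 2Q = 36 + 2.5Q, which gives 186 = 4.5Q, so Q* = 41.3333 and P* = 222 - 2(41.3333) = 139.3333.
Total surplus is the full triangle between the curves from 0 to Q*: (1/2)(41.3333)(222 - 36) = 3844.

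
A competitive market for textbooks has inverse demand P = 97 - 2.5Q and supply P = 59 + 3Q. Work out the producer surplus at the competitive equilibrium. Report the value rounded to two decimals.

71.60

Equilibrium: 97 - 2.5Q = 59 + 3Q, so Q* = 6.9091 and P* = 79.7273.
PS is the area between P* and the supply curve from 0 to Q*: (1/2)(6.9091)(20.7273) = 71.6033.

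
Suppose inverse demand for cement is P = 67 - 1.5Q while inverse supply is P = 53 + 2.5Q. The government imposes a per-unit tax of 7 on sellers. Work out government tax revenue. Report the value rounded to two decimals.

Pre-tax equilibrium: 67 - 1.5Q = 53 + 2.5Q gives Q* = 3.5, P* = 61.75.
A tax on sellers shifts supply up by 7: 67 - 1.5Q = 53 + 2.5Q + 7, so Q_t = 1.75. Buyers pay P_b = 64.375; sellers receive P_s = P_b - 7 = 57.375.
Revenue is the tax times quantity traded: 7 x 1.75 = 12.25.

12.25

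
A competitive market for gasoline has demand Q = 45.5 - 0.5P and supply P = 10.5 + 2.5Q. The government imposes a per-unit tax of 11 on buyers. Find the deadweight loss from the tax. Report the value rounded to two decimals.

13.44

Rewriting demand in inverse form: P = 91 - 2Q.
Without the tax, 91 - 2Q = 10.5 + 2.5Q so Q* = 17.8889 and P* = 55.2222.
With the tax, buyers' net willingness to pay falls by 11: (91 - 11) - 2Q = 10.5 + 2.5Q, so Q_t = 15.4444. Buyers pay P_b = 60.1111; sellers receive P_s = P_b - 11 = 49.1111.
The welfare triangle lost has base Q* - Q_t = 2.4444 and height t = 11, so DWL = (1/2)(2.4444)(11) = 13.4444.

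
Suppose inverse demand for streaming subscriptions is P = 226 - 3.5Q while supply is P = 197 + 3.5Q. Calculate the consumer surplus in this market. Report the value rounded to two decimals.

30.04

Setting demand equal to supply, 29 = 7Q, so Q* = 4.1429 and P* = 211.5.
Consumer surplus is the triangle under demand above P*: (1/2)(4.1429)(226 - 211.5) = (1/2)(4.1429)(14.5) = 30.0357.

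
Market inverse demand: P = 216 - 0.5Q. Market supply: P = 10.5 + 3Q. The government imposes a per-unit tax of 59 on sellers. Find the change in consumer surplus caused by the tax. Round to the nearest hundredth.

Pre-tax equilibrium: 216 - 0.5Q = 10.5 + 3Q gives Q* = 58.7143, P* = 186.6429.
With the tax, sellers need 59 more per unit: 216 - 0.5Q = 10.5 + 3Q + 59, so Q_t = 41.8571. Buyers pay P_b = 195.0714; sellers receive P_s = P_b - 59 = 136.0714.
Consumers lose the trapezoid between P* and P_b out to Q_t plus the triangle from Q_t to Q*: change in CS = 438.0051 - 861.8418 = -423.8367.

-423.84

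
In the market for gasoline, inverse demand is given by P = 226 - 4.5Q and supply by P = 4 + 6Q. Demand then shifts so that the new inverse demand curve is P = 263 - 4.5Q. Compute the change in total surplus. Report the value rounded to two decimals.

Initial equilibrium: Q_0 = 21.1429, P_0 = 130.8571; CS_0 = (1/2)(21.1429)(95.1429) = 1005.7959, PS_0 = (1/2)(21.1429)(126.8571) = 1341.0612.
New equilibrium: 263 - 4.5Q = 4 + 6Q gives Q_1 = 24.6667, P_1 = 152; CS_1 = 1369, PS_1 = 1825.3333.
Change in total surplus = (1369 + 1825.3333) - (1005.7959 + 1341.0612) = 847.4762.

847.48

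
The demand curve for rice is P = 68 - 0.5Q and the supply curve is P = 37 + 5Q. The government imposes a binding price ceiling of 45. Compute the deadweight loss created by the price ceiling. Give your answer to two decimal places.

44.80

Without the control, 68 - 0.5Q = 37 + 5Q so Q* = 5.6364 and P* = 65.1818.
At the ceiling price 45, quantity supplied is (45 - 37)/5 = 1.6; supply is the short side, so Q = 1.6 trades at P = 45.
At Q = 1.6 the demand price is 67.2 and the supply price is 45. Deadweight loss is the triangle between the curves from 1.6 to 5.6364: (1/2)(67.2 - 45)(5.6364 - 1.6) = 44.8036.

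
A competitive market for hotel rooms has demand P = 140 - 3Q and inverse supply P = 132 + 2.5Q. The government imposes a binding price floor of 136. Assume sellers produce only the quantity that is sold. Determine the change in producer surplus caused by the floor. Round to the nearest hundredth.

0.47

Free-market equilibrium: 140 - 3Q = 132 + 2.5Q gives Q* = 1.4545, P* = 135.6364.
At P = 136, buyers demand (140 - 136)/3 = 1.3333 while sellers would supply more, so the quantity traded is 1.3333 at price 136.
PS goes from (1/2)(1.4545)(3.6364) = 2.6446 to 3.1111 (computed as (136 - 132)(1.3333) - (1/2)(2.5)(1.3333)^2), a change of 0.4665.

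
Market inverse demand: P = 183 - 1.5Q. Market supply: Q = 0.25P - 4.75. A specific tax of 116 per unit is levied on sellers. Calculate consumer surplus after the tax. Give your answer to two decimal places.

57.12

Rewriting supply in inverse form: P = 19 + 4Q.
Without the tax, 183 - 1.5Q = 19 + 4Q so Q* = 29.8182 and P* = 138.2727.
With the tax, sellers need 116 more per unit: 183 - 1.5Q = 19 + 4Q + 116, so Q_t = 8.7273. Buyers pay P_b = 169.9091; sellers receive P_s = P_b - 116 = 53.9091.
CS = (1/2)(Q_t)(183 - P_b) = (1/2)(8.7273)(13.0909) = 57.124.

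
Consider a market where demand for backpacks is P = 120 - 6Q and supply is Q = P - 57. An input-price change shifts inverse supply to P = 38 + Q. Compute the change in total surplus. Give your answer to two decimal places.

196.79

Rewriting supply in inverse form: P = 57 + Q.
Initial equilibrium: Q_0 = 9, P_0 = 66; CS_0 = (1/2)(9)(54) = 243, PS_0 = (1/2)(9)(9) = 40.5.
New equilibrium: 120 - 6Q = 38 + Q gives Q_1 = 11.7143, P_1 = 49.7143; CS_1 = 411.6735, PS_1 = 68.6122.
Change in total surplus = (411.6735 + 68.6122) - (243 + 40.5) = 196.7857.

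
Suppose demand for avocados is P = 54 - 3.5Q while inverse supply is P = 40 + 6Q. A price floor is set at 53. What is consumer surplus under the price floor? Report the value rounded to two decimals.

0.14

Free-market equilibrium: 54 - 3.5Q = 40 + 6Q gives Q* = 1.4737, P* = 48.8421.
At P = 53, buyers demand (54 - 53)/3.5 = 0.2857 while sellers would supply more, so the quantity traded is 0.2857 at price 53.
CS is the triangle under demand above 53: (1/2)(0.2857)(54 - 53) = 0.1429.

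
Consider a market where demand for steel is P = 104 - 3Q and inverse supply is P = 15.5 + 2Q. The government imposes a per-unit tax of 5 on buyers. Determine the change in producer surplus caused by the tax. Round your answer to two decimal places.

Pre-tax equilibrium: 104 - 3Q = 15.5 + 2Q gives Q* = 17.7, P* = 50.9.
With the tax, buyers' net willingness to pay falls by 5: (104 - 5) - 3Q = 15.5 + 2Q, so Q_t = 16.7. Buyers pay P_b = 53.9; sellers receive P_s = P_b - 5 = 48.9.
PS falls from (1/2)(17.7)(35.4) = 313.29 to (1/2)(16.7)(33.4) = 278.89, a change of -34.4.

-34.40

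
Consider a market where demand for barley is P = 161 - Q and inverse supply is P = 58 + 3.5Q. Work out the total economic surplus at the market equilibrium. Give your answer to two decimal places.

Set 161 - Q = 58 + 3.5Q, which gives 103 = 4.5Q, so Q* = 22.8889 and P* = 161 - (22.8889) = 138.1111.
Total surplus is the full triangle between the curves from 0 to Q*: (1/2)(22.8889)(161 - 58) = 1178.7778.

1178.78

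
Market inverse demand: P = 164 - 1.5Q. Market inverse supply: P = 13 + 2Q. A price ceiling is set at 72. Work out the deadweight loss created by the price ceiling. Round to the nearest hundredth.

Free-market equilibrium: 164 - 1.5Q = 13 + 2Q gives Q* = 43.1429, P* = 99.2857.
At P = 72, sellers supply (72 - 13)/2 = 29.5 while buyers want more, so the quantity traded is 29.5 at price 72.
At Q = 29.5 the demand price is 119.75 and the supply price is 72. Deadweight loss is the triangle between the curves from 29.5 to 43.1429: (1/2)(119.75 - 72)(43.1429 - 29.5) = 325.7232.

325.72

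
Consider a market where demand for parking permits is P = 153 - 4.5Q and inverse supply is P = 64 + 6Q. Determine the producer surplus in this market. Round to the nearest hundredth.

Setting demand equal to supply, 89 = 10.5Q, so Q* = 8.4762 and P* = 114.8571.
PS is the area between P* and the supply curve from 0 to Q*: (1/2)(8.4762)(50.8571) = 215.5374.

215.54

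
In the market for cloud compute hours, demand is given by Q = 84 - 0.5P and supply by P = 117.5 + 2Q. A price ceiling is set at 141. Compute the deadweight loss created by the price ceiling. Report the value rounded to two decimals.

1.53

Rewriting demand in inverse form: P = 168 - 2Q.
Without the control, 168 - 2Q = 117.5 + 2Q so Q* = 12.625 and P* = 142.75.
At P = 141, sellers supply (141 - 117.5)/2 = 11.75 while buyers want more, so the quantity traded is 11.75 at price 141.
The lost-trades triangle has base Q* - 11.75 = 0.875 and height equal to the gap between the curves at Q = 11.75, which is 144.5 - 141 = 3.5. DWL = (1/2)(0.875)(3.5) = 1.5312.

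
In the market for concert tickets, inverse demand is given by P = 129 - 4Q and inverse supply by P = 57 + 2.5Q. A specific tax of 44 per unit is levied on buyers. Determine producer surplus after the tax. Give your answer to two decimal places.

Without the tax, 129 - 4Q = 57 + 2.5Q so Q* = 11.0769 and P* = 84.6923.
A tax on buyers shifts demand down by 44: (129 - 44) - 4Q = 57 + 2.5Q, so Q_t = 4.3077. Buyers pay P_b = 111.7692; sellers receive P_s = P_b - 44 = 67.7692.
Producer surplus is the triangle above supply below P_s: (1/2)(4.3077)(67.7692 - 57) = 23.1953.

23.20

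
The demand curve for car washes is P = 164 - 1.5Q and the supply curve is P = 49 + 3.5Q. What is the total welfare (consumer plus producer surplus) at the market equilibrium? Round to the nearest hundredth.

Equilibrium: 164 - 1.5Q = 49 + 3.5Q, so Q* = 23 and P* = 129.5.
CS = (1/2)(23)(34.5) = 396.75 and PS = (1/2)(23)(80.5) = 925.75, so total surplus = 1322.5.

1322.50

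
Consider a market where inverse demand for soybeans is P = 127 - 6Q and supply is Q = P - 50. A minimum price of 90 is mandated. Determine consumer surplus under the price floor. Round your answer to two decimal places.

114.08

Rewriting supply in inverse form: P = 50 + Q.
Without the control, 127 - 6Q = 50 + Q so Q* = 11 and P* = 61.
At P = 90, buyers demand (127 - 90)/6 = 6.1667 while sellers would supply more, so the quantity traded is 6.1667 at price 90.
CS is the triangle under demand above 90: (1/2)(6.1667)(127 - 90) = 114.0833.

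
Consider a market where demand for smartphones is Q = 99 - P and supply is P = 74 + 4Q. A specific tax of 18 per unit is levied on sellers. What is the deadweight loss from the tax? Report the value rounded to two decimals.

32.40

Rewriting demand in inverse form: P = 99 - Q.
Without the tax, 99 - Q = 74 + 4Q so Q* = 5 and P* = 94.
A tax on sellers shifts supply up by 18: 99 - Q = 74 + 4Q + 18, so Q_t = 1.4. Buyers pay P_b = 97.6; sellers receive P_s = P_b - 18 = 79.6.
The welfare triangle lost has base Q* - Q_t = 3.6 and height t = 18, so DWL = (1/2)(3.6)(18) = 32.4.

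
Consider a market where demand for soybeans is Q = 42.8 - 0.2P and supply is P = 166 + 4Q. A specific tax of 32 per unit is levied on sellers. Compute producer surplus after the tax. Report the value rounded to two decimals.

6.32

Rewriting demand in inverse form: P = 214 - 5Q.
Without the tax, 214 - 5Q = 166 + 4Q so Q* = 5.3333 and P* = 187.3333.
With the tax, sellers need 32 more per unit: 214 - 5Q = 166 + 4Q + 32, so Q_t = 1.7778. Buyers pay P_b = 205.1111; sellers receive P_s = P_b - 32 = 173.1111.
PS = (1/2)(Q_t)(P_s - 166) = (1/2)(1.7778)(7.1111) = 6.321.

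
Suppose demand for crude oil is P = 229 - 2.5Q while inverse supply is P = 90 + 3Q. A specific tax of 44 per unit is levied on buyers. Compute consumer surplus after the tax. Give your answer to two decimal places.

Without the tax, 229 - 2.5Q = 90 + 3Q so Q* = 25.2727 and P* = 165.8182.
A tax on buyers shifts demand down by 44: (229 - 44) - 2.5Q = 90 + 3Q, so Q_t = 17.2727. Buyers pay P_b = 185.8182; sellers receive P_s = P_b - 44 = 141.8182.
CS = (1/2)(Q_t)(229 - P_b) = (1/2)(17.2727)(43.1818) = 372.9339.

372.93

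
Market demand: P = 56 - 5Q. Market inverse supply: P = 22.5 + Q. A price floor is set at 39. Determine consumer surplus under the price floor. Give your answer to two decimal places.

28.90

Free-market equilibrium: 56 - 5Q = 22.5 + Q gives Q* = 5.5833, P* = 28.0833.
At the floor price 39, quantity demanded is (56 - 39)/5 = 3.4; demand is the short side, so Q = 3.4 trades at P = 39.
CS is the triangle under demand above 39: (1/2)(3.4)(56 - 39) = 28.9.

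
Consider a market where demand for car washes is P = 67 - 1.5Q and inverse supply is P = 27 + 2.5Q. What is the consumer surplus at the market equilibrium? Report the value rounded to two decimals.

Set 67 - 1.5Q = 27 + 2.5Q, which gives 40 = 4Q, so Q* = 10 and P* = 67 - 1.5(10) = 52.
CS is the area between the demand curve and P* from 0 to Q*: (1/2)(10)(15) = 75.

75.00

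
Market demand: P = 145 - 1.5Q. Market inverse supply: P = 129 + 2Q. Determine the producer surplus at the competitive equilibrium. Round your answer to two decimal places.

20.90

Setting demand equal to supply, 16 = 3.5Q, so Q* = 4.5714 and P* = 138.1429.
Producer surplus is the triangle above supply below P*: (1/2)(4.5714)(138.1429 - 129) = (1/2)(4.5714)(9.1429) = 20.898.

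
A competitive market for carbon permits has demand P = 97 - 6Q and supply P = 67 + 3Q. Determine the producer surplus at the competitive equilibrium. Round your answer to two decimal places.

16.67

Setting demand equal to supply, 30 = 9Q, so Q* = 3.3333 and P* = 77.
Producer surplus is the triangle above supply below P*: (1/2)(3.3333)(77 - 67) = (1/2)(3.3333)(10) = 16.6667.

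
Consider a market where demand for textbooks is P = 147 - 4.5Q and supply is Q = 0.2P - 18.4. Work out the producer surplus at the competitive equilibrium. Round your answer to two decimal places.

Rewriting supply in inverse form: P = 92 + 5Q.
Set 147 - 4.5Q = 92 + 5Q, which gives 55 = 9.5Q, so Q* = 5.7895 and P* = 147 - 4.5(5.7895) = 120.9474.
The supply curve's price intercept is 92, so PS = (1/2)(Q*)(P* - 92) = (1/2)(5.7895)(28.9474) = 83.795.

83.80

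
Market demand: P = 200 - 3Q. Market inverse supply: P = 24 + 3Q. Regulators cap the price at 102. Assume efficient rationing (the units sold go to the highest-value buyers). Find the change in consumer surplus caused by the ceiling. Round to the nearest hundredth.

243.33

Free-market equilibrium: 200 - 3Q = 24 + 3Q gives Q* = 29.3333, P* = 112.
At P = 102, sellers supply (102 - 24)/3 = 26 while buyers want more, so the quantity traded is 26 at price 102.
CS goes from (1/2)(29.3333)(88) = 1290.6667 to 1534 (computed as (200 - 102)(26) - (1/2)(3)(26)^2), a change of 243.3333.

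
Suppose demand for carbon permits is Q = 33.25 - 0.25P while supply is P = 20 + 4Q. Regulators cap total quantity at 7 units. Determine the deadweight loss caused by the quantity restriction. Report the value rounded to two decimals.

203.06

Rewriting demand in inverse form: P = 133 - 4Q.
Without the quota, 133 - 4Q = 20 + 4Q gives Q* = 14.125.
At Q = 7 the demand price is 133 - 4(7) = 105 and the supply price is 20 + 4(7) = 48.
DWL = (1/2)(gap between curves at 7) x (Q* - 7) = (1/2)(57)(7.125) = 203.0625.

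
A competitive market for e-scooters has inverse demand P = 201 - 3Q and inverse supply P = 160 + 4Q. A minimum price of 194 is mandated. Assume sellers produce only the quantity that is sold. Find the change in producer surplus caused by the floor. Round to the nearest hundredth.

-0.17

Without the control, 201 - 3Q = 160 + 4Q so Q* = 5.8571 and P* = 183.4286.
At the floor price 194, quantity demanded is (201 - 194)/3 = 2.3333; demand is the short side, so Q = 2.3333 trades at P = 194.
PS goes from (1/2)(5.8571)(23.4286) = 68.6122 to 68.4444 (computed as (194 - 160)(2.3333) - (1/2)(4)(2.3333)^2), a change of -0.1678.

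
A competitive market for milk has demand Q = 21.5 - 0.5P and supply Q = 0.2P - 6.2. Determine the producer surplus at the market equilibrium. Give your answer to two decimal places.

7.35

Rewriting demand in inverse form: P = 43 - 2Q.
Rewriting supply in inverse form: P = 31 + 5Q.
Equilibrium: 43 - 2Q = 31 + 5Q, so Q* = 1.7143 and P* = 39.5714.
PS is the area between P* and the supply curve from 0 to Q*: (1/2)(1.7143)(8.5714) = 7.3469.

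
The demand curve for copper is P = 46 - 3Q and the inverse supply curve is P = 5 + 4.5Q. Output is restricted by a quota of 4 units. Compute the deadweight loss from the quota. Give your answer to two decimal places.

8.07

Unrestricted equilibrium: Q* = (46 - 5)/(3 + 4.5) = 5.4667.
At Q = 4 the demand price is 46 - 3(4) = 34 and the supply price is 5 + 4.5(4) = 23.
Deadweight loss is the triangle between the curves from 4 to 5.4667: (1/2)(34 - 23)(5.4667 - 4) = 8.0667.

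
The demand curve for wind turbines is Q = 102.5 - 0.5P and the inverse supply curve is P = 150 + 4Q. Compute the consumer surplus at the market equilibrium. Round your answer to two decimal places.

Rewriting demand in inverse form: P = 205 - 2Q.
Set 205 - 2Q = 150 + 4Q, which gives 55 = 6Q, so Q* = 9.1667 and P* = 205 - 2(9.1667) = 186.6667.
CS is the area between the demand curve and P* from 0 to Q*: (1/2)(9.1667)(18.3333) = 84.0278.

84.03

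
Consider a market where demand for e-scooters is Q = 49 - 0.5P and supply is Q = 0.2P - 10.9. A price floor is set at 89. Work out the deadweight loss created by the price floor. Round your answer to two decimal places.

Rewriting demand in inverse form: P = 98 - 2Q.
Rewriting supply in inverse form: P = 54.5 + 5Q.
Without the control, 98 - 2Q = 54.5 + 5Q so Q* = 6.2143 and P* = 85.5714.
At P = 89, buyers demand (98 - 89)/2 = 4.5 while sellers would supply more, so the quantity traded is 4.5 at price 89.
The lost-trades triangle has base Q* - 4.5 = 1.7143 and height equal to the gap between the curves at Q = 4.5, which is 89 - 77 = 12. DWL = (1/2)(1.7143)(12) = 10.2857.

10.29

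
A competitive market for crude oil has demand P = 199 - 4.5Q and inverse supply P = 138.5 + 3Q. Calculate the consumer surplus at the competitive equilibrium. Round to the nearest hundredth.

146.41

Set 199 - 4.5Q = 138.5 + 3Q, which gives 60.5 = 7.5Q, so Q* = 8.0667 and P* = 199 - 4.5(8.0667) = 162.7.
The demand choke price is 199, so CS = (1/2)(Q*)(199 - P*) = (1/2)(8.0667)(36.3) = 146.41.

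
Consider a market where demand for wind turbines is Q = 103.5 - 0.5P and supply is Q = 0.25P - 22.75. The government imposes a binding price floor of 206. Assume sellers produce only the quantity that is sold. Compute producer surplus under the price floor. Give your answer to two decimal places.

57.00

Rewriting demand in inverse form: P = 207 - 2Q.
Rewriting supply in inverse form: P = 91 + 4Q.
Without the control, 207 - 2Q = 91 + 4Q so Q* = 19.3333 and P* = 168.3333.
At P = 206, buyers demand (207 - 206)/2 = 0.5 while sellers would supply more, so the quantity traded is 0.5 at price 206.
The supply price at Q = 0.5 is 93. PS is the trapezoid between 206 and supply over [0, 0.5]: (1/2)[(206 - 91) + (206 - 93)](0.5) = 57.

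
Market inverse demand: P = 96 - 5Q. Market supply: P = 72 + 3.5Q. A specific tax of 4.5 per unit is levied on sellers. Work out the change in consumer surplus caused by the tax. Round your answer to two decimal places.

-6.77

Pre-tax equilibrium: 96 - 5Q = 72 + 3.5Q gives Q* = 2.8235, P* = 81.8824.
A tax on sellers shifts supply up by 4.5: 96 - 5Q = 72 + 3.5Q + 4.5, so Q_t = 2.2941. Buyers pay P_b = 84.5294; sellers receive P_s = P_b - 4.5 = 80.0294.
Consumers lose the trapezoid between P* and P_b out to Q_t plus the triangle from Q_t to Q*: change in CS = 13.1574 - 19.9308 = -6.7734.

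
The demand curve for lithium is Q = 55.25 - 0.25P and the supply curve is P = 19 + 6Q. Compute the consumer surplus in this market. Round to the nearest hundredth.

Rewriting demand in inverse form: P = 221 - 4Q.
Set 221 - 4Q = 19 + 6Q, which gives 202 = 10Q, so Q* = 20.2 and P* = 221 - 4(20.2) = 140.2.
CS is the area between the demand curve and P* from 0 to Q*: (1/2)(20.2)(80.8) = 816.08.

816.08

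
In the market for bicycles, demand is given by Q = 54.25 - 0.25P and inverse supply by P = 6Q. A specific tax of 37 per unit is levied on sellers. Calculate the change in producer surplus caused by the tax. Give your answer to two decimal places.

Rewriting demand in inverse form: P = 217 - 4Q.
Without the tax, 217 - 4Q = 6Q so Q* = 21.7 and P* = 130.2.
With the tax, sellers need 37 more per unit: 217 - 4Q = 6Q + 37, so Q_t = 18. Buyers pay P_b = 145; sellers receive P_s = P_b - 37 = 108.
PS falls from (1/2)(21.7)(130.2) = 1412.67 to (1/2)(18)(108) = 972, a change of -440.67.

-440.67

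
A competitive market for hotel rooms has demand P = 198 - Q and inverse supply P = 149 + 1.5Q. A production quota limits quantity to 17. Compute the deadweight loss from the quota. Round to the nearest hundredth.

8.45

Unrestricted equilibrium: Q* = (198 - 149)/(1 + 1.5) = 19.6.
At Q = 17 the demand price is 198 - (17) = 181 and the supply price is 149 + 1.5(17) = 174.5.
DWL = (1/2)(gap between curves at 17) x (Q* - 17) = (1/2)(6.5)(2.6) = 8.45.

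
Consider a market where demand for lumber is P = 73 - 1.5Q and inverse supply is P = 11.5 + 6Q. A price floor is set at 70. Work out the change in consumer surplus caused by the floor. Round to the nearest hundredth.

-47.43

Without the control, 73 - 1.5Q = 11.5 + 6Q so Q* = 8.2 and P* = 60.7.
At P = 70, buyers demand (73 - 70)/1.5 = 2 while sellers would supply more, so the quantity traded is 2 at price 70.
CS goes from (1/2)(8.2)(12.3) = 50.43 to 3 (computed as (73 - 70)(2) - (1/2)(1.5)(2)^2), a change of -47.43.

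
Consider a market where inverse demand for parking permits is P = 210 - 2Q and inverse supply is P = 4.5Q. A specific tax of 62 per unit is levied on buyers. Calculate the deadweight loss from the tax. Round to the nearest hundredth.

Pre-tax equilibrium: 210 - 2Q = 4.5Q gives Q* = 32.3077, P* = 145.3846.
A tax on buyers shifts demand down by 62: (210 - 62) - 2Q = 4.5Q, so Q_t = 22.7692. Buyers pay P_b = 164.4615; sellers receive P_s = P_b - 62 = 102.4615.
Deadweight loss is the triangle between the curves from Q_t to Q*: (1/2)(32.3077 - 22.7692)(62) = 295.6923.

295.69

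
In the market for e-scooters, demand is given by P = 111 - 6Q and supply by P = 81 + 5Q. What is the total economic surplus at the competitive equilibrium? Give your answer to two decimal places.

40.91

Set 111 - 6Q = 81 + 5Q, which gives 30 = 11Q, so Q* = 2.7273 and P* = 111 - 6(2.7273) = 94.6364.
Total surplus is the full triangle between the curves from 0 to Q*: (1/2)(2.7273)(111 - 81) = 40.9091.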